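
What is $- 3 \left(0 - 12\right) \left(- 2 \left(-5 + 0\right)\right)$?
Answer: $360$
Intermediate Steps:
$- 3 \left(0 - 12\right) \left(- 2 \left(-5 + 0\right)\right) = \left(-3\right) \left(-12\right) \left(\left(-2\right) \left(-5\right)\right) = 36 \cdot 10 = 360$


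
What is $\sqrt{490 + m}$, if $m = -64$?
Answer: $\sqrt{426} \approx 20.64$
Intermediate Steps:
$\sqrt{490 + m} = \sqrt{490 - 64} = \sqrt{426}$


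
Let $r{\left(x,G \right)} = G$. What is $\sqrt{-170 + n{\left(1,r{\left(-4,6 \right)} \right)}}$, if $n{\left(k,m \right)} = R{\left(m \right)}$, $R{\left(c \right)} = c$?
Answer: $2 i \sqrt{41} \approx 12.806 i$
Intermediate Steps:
$n{\left(k,m \right)} = m$
$\sqrt{-170 + n{\left(1,r{\left(-4,6 \right)} \right)}} = \sqrt{-170 + 6} = \sqrt{-164} = 2 i \sqrt{41}$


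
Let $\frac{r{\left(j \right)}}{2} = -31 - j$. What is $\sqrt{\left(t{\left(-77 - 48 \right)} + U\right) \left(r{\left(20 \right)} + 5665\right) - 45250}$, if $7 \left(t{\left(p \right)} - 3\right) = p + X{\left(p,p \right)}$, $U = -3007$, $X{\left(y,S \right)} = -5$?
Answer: $\frac{4 i \sqrt{51633183}}{7} \approx 4106.1 i$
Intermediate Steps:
$t{\left(p \right)} = \frac{16}{7} + \frac{p}{7}$ ($t{\left(p \right)} = 3 + \frac{p - 5}{7} = 3 + \frac{-5 + p}{7} = 3 + \left(- \frac{5}{7} + \frac{p}{7}\right) = \frac{16}{7} + \frac{p}{7}$)
$r{\left(j \right)} = -62 - 2 j$ ($r{\left(j \right)} = 2 \left(-31 - j\right) = -62 - 2 j$)
$\sqrt{\left(t{\left(-77 - 48 \right)} + U\right) \left(r{\left(20 \right)} + 5665\right) - 45250} = \sqrt{\left(\left(\frac{16}{7} + \frac{-77 - 48}{7}\right) - 3007\right) \left(\left(-62 - 40\right) + 5665\right) - 45250} = \sqrt{\left(\left(\frac{16}{7} + \frac{1}{7} \left(-125\right)\right) - 3007\right) \left(\left(-62 - 40\right) + 5665\right) - 45250} = \sqrt{\left(\left(\frac{16}{7} - \frac{125}{7}\right) - 3007\right) \left(-102 + 5665\right) - 45250} = \sqrt{\left(- \frac{109}{7} - 3007\right) 5563 - 45250} = \sqrt{\left(- \frac{21158}{7}\right) 5563 - 45250} = \sqrt{- \frac{117701954}{7} - 45250} = \sqrt{- \frac{118018704}{7}} = \frac{4 i \sqrt{51633183}}{7}$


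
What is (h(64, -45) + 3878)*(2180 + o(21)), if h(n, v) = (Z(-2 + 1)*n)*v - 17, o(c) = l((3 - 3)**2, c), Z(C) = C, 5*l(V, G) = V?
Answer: 14695380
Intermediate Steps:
l(V, G) = V/5
o(c) = 0 (o(c) = (3 - 3)**2/5 = (1/5)*0**2 = (1/5)*0 = 0)
h(n, v) = -17 - n*v (h(n, v) = ((-2 + 1)*n)*v - 17 = (-n)*v - 17 = -n*v - 17 = -17 - n*v)
(h(64, -45) + 3878)*(2180 + o(21)) = ((-17 - 1*64*(-45)) + 3878)*(2180 + 0) = ((-17 + 2880) + 3878)*2180 = (2863 + 3878)*2180 = 6741*2180 = 14695380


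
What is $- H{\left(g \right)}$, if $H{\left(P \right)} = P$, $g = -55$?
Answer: $55$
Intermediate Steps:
$- H{\left(g \right)} = \left(-1\right) \left(-55\right) = 55$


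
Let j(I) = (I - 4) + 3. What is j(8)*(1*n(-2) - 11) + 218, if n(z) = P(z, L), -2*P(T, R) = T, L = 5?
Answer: 148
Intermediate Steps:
j(I) = -1 + I (j(I) = (-4 + I) + 3 = -1 + I)
P(T, R) = -T/2
n(z) = -z/2
j(8)*(1*n(-2) - 11) + 218 = (-1 + 8)*(1*(-½*(-2)) - 11) + 218 = 7*(1*1 - 11) + 218 = 7*(1 - 11) + 218 = 7*(-10) + 218 = -70 + 218 = 148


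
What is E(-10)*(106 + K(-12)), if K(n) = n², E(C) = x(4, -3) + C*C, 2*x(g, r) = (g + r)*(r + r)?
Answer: 24250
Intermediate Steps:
x(g, r) = r*(g + r) (x(g, r) = ((g + r)*(r + r))/2 = ((g + r)*(2*r))/2 = (2*r*(g + r))/2 = r*(g + r))
E(C) = -3 + C² (E(C) = -3*(4 - 3) + C*C = -3*1 + C² = -3 + C²)
E(-10)*(106 + K(-12)) = (-3 + (-10)²)*(106 + (-12)²) = (-3 + 100)*(106 + 144) = 97*250 = 24250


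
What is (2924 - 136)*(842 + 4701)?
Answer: 15453884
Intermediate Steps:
(2924 - 136)*(842 + 4701) = 2788*5543 = 15453884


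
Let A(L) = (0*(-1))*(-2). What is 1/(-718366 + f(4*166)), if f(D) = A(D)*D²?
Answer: -1/718366 ≈ -1.3920e-6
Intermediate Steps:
A(L) = 0 (A(L) = 0*(-2) = 0)
f(D) = 0 (f(D) = 0*D² = 0)
1/(-718366 + f(4*166)) = 1/(-718366 + 0) = 1/(-718366) = -1/718366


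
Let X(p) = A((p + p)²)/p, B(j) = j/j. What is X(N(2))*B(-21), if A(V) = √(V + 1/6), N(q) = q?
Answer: √582/12 ≈ 2.0104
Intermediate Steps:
A(V) = √(⅙ + V) (A(V) = √(V + ⅙) = √(⅙ + V))
B(j) = 1
X(p) = √(6 + 144*p²)/(6*p) (X(p) = (√(6 + 36*(p + p)²)/6)/p = (√(6 + 36*(2*p)²)/6)/p = (√(6 + 36*(4*p²))/6)/p = (√(6 + 144*p²)/6)/p = √(6 + 144*p²)/(6*p))
X(N(2))*B(-21) = ((⅙)*√(6 + 144*2²)/2)*1 = ((⅙)*(½)*√(6 + 144*4))*1 = ((⅙)*(½)*√(6 + 576))*1 = ((⅙)*(½)*√582)*1 = (√582/12)*1 = √582/12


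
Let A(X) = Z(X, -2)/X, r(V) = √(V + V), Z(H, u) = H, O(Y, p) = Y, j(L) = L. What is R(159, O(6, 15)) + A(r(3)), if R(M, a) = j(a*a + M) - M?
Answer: 37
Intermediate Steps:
R(M, a) = a² (R(M, a) = (a*a + M) - M = (a² + M) - M = (M + a²) - M = a²)
r(V) = √2*√V (r(V) = √(2*V) = √2*√V)
A(X) = 1 (A(X) = X/X = 1)
R(159, O(6, 15)) + A(r(3)) = 6² + 1 = 36 + 1 = 37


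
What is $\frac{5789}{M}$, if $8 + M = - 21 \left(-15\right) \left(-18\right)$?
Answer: $- \frac{5789}{5678} \approx -1.0195$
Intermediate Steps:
$M = -5678$ ($M = -8 - 21 \left(-15\right) \left(-18\right) = -8 - \left(-315\right) \left(-18\right) = -8 - 5670 = -5678$)
$\frac{5789}{M} = \frac{5789}{-5678} = 5789 \left(- \frac{1}{5678}\right) = - \frac{5789}{5678}$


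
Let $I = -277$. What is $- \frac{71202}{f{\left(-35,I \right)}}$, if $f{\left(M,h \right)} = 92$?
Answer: $- \frac{35601}{46} \approx -773.93$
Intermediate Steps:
$- \frac{71202}{f{\left(-35,I \right)}} = - \frac{71202}{92} = \left(-71202\right) \frac{1}{92} = - \frac{35601}{46}$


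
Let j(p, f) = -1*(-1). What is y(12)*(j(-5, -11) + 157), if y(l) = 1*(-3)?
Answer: -474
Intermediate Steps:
y(l) = -3
j(p, f) = 1
y(12)*(j(-5, -11) + 157) = -3*(1 + 157) = -3*158 = -474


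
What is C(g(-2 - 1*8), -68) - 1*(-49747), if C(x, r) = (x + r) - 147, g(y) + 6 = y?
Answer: 49516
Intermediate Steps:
g(y) = -6 + y
C(x, r) = -147 + r + x (C(x, r) = (r + x) - 147 = -147 + r + x)
C(g(-2 - 1*8), -68) - 1*(-49747) = (-147 - 68 + (-6 + (-2 - 1*8))) - 1*(-49747) = (-147 - 68 + (-6 + (-2 - 8))) + 49747 = (-147 - 68 + (-6 - 10)) + 49747 = (-147 - 68 - 16) + 49747 = -231 + 49747 = 49516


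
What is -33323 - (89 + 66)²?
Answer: -57348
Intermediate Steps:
-33323 - (89 + 66)² = -33323 - 1*155² = -33323 - 1*24025 = -33323 - 24025 = -57348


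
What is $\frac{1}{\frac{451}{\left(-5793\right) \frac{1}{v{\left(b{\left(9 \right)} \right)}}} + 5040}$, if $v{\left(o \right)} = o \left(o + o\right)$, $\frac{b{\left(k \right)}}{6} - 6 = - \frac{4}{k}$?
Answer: $\frac{52137}{253750480} \approx 0.00020547$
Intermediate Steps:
$b{\left(k \right)} = 36 - \frac{24}{k}$ ($b{\left(k \right)} = 36 + 6 \left(- \frac{4}{k}\right) = 36 - \frac{24}{k}$)
$v{\left(o \right)} = 2 o^{2}$ ($v{\left(o \right)} = o 2 o = 2 o^{2}$)
$\frac{1}{\frac{451}{\left(-5793\right) \frac{1}{v{\left(b{\left(9 \right)} \right)}}} + 5040} = \frac{1}{\frac{451}{\left(-5793\right) \frac{1}{2 \left(36 - \frac{24}{9}\right)^{2}}} + 5040} = \frac{1}{\frac{451}{\left(-5793\right) \frac{1}{2 \left(36 - \frac{8}{3}\right)^{2}}} + 5040} = \frac{1}{\frac{451}{\left(-5793\right) \frac{1}{2 \left(\frac{100}{3}\right)^{2}}} + 5040} = \frac{1}{\frac{451}{\left(-5793\right) \frac{1}{2 \cdot \frac{10000}{9}}} + 5040} = \frac{1}{\frac{451}{\left(-5793\right) \frac{1}{\frac{20000}{9}}} + 5040} = \frac{1}{\frac{451}{\left(-5793\right) \frac{9}{20000}} + 5040} = \frac{1}{\frac{451}{- \frac{52137}{20000}} + 5040} = \frac{1}{451 \left(- \frac{20000}{52137}\right) + 5040} = \frac{1}{- \frac{9020000}{52137} + 5040} = \frac{1}{\frac{253750480}{52137}} = \frac{52137}{253750480}$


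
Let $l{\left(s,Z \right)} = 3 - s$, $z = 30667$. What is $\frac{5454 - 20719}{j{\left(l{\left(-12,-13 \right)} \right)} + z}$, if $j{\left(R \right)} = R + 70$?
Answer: $- \frac{15265}{30752} \approx -0.49639$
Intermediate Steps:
$j{\left(R \right)} = 70 + R$
$\frac{5454 - 20719}{j{\left(l{\left(-12,-13 \right)} \right)} + z} = \frac{5454 - 20719}{\left(70 + \left(3 - -12\right)\right) + 30667} = - \frac{15265}{\left(70 + \left(3 + 12\right)\right) + 30667} = - \frac{15265}{\left(70 + 15\right) + 30667} = - \frac{15265}{85 + 30667} = - \frac{15265}{30752}$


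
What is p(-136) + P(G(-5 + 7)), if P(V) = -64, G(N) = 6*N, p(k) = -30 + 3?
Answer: -91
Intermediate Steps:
p(k) = -27
p(-136) + P(G(-5 + 7)) = -27 - 64 = -91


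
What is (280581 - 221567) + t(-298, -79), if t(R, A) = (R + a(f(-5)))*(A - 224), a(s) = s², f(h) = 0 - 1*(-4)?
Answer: 144460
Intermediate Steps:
f(h) = 4 (f(h) = 0 + 4 = 4)
t(R, A) = (-224 + A)*(16 + R) (t(R, A) = (R + 4²)*(A - 224) = (R + 16)*(-224 + A) = (16 + R)*(-224 + A) = (-224 + A)*(16 + R))
(280581 - 221567) + t(-298, -79) = (280581 - 221567) + (-3584 - 224*(-298) + 16*(-79) - 79*(-298)) = 59014 + (-3584 + 66752 - 1264 + 23542) = 59014 + 85446 = 144460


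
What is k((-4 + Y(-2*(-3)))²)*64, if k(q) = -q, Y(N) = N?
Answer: -256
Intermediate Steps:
k((-4 + Y(-2*(-3)))²)*64 = -(-4 - 2*(-3))²*64 = -(-4 + 6)²*64 = -1*2²*64 = -1*4*64 = -4*64 = -256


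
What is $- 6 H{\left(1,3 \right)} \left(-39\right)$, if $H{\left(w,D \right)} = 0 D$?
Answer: $0$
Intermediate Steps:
$H{\left(w,D \right)} = 0$
$- 6 H{\left(1,3 \right)} \left(-39\right) = \left(-6\right) 0 \left(-39\right) = 0 \left(-39\right) = 0$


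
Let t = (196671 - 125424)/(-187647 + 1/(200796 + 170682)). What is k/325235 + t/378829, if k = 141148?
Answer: 67768672445109136034/156153789527998068745 ≈ 0.43399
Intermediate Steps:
t = -26466693066/69706732265 (t = 71247/(-187647 + 1/371478) = 71247/(-69706732265/371478) = 71247*(-371478/69706732265) = -26466693066/69706732265 ≈ -0.37969)
k/325235 + t/378829 = 141148/325235 - 26466693066/69706732265/378829 = 141148*(1/325235) - 26466693066/69706732265*1/378829 = 141148/325235 - 2406063006/2400630152474335 = 67768672445109136034/156153789527998068745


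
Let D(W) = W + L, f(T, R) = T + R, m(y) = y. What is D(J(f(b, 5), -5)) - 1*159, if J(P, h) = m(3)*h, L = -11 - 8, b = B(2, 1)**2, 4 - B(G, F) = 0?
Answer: -193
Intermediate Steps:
B(G, F) = 4 (B(G, F) = 4 - 1*0 = 4 + 0 = 4)
b = 16 (b = 4**2 = 16)
L = -19
f(T, R) = R + T
J(P, h) = 3*h
D(W) = -19 + W (D(W) = W - 19 = -19 + W)
D(J(f(b, 5), -5)) - 1*159 = (-19 + 3*(-5)) - 1*159 = (-19 - 15) - 159 = -34 - 159 = -193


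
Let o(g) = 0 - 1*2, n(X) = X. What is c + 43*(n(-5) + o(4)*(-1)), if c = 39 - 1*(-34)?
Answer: -56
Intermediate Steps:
o(g) = -2 (o(g) = 0 - 2 = -2)
c = 73 (c = 39 + 34 = 73)
c + 43*(n(-5) + o(4)*(-1)) = 73 + 43*(-5 - 2*(-1)) = 73 + 43*(-5 + 2) = 73 + 43*(-3) = 73 - 129 = -56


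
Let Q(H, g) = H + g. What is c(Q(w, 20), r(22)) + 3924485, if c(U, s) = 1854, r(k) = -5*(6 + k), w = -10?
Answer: 3926339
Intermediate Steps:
r(k) = -30 - 5*k
c(Q(w, 20), r(22)) + 3924485 = 1854 + 3924485 = 3926339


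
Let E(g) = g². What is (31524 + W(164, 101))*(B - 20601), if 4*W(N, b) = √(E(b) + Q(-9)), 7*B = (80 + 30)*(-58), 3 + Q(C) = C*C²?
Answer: -4747104588/7 - 150587*√9469/28 ≈ -6.7868e+8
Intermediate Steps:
Q(C) = -3 + C³ (Q(C) = -3 + C*C² = -3 + C³)
B = -6380/7 (B = ((80 + 30)*(-58))/7 = (110*(-58))/7 = (⅐)*(-6380) = -6380/7 ≈ -911.43)
W(N, b) = √(-732 + b²)/4 (W(N, b) = √(b² + (-3 + (-9)³))/4 = √(b² + (-3 - 729))/4 = √(b² - 732)/4 = √(-732 + b²)/4)
(31524 + W(164, 101))*(B - 20601) = (31524 + √(-732 + 101²)/4)*(-6380/7 - 20601) = (31524 + √(-732 + 10201)/4)*(-150587/7) = (31524 + √9469/4)*(-150587/7) = -4747104588/7 - 150587*√9469/28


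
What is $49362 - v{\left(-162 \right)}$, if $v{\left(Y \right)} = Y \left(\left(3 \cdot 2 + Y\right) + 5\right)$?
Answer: $24900$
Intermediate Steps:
$v{\left(Y \right)} = Y \left(11 + Y\right)$ ($v{\left(Y \right)} = Y \left(\left(6 + Y\right) + 5\right) = Y \left(11 + Y\right)$)
$49362 - v{\left(-162 \right)} = 49362 - - 162 \left(11 - 162\right) = 49362 - \left(-162\right) \left(-151\right) = 49362 - 24462 = 24900$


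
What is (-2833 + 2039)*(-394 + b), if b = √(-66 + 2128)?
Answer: 312836 - 794*√2062 ≈ 2.7678e+5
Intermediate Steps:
b = √2062 ≈ 45.409
(-2833 + 2039)*(-394 + b) = (-2833 + 2039)*(-394 + √2062) = -794*(-394 + √2062) = 312836 - 794*√2062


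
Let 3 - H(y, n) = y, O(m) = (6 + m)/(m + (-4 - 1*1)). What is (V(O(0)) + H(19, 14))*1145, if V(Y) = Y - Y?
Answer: -18320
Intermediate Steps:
O(m) = (6 + m)/(-5 + m) (O(m) = (6 + m)/(m + (-4 - 1)) = (6 + m)/(m - 5) = (6 + m)/(-5 + m))
H(y, n) = 3 - y
V(Y) = 0
(V(O(0)) + H(19, 14))*1145 = (0 + (3 - 1*19))*1145 = (0 + (3 - 19))*1145 = (0 - 16)*1145 = -16*1145 = -18320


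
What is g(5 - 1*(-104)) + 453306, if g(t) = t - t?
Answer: 453306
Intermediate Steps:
g(t) = 0
g(5 - 1*(-104)) + 453306 = 0 + 453306 = 453306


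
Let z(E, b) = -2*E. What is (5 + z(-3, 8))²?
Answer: 121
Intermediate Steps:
(5 + z(-3, 8))² = (5 - 2*(-3))² = (5 + 6)² = 11² = 121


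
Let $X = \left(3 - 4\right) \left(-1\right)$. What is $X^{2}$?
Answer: $1$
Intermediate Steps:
$X = 1$ ($X = \left(-1\right) \left(-1\right) = 1$)
$X^{2} = 1^{2} = 1$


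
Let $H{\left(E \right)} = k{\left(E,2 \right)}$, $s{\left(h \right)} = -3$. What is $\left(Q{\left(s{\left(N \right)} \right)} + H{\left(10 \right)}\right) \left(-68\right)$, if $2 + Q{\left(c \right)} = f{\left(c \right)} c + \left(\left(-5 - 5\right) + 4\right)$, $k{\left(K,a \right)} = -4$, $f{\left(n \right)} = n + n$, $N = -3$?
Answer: $-408$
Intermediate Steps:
$f{\left(n \right)} = 2 n$
$Q{\left(c \right)} = -8 + 2 c^{2}$ ($Q{\left(c \right)} = -2 + \left(2 c c + \left(\left(-5 - 5\right) + 4\right)\right) = -2 + \left(2 c^{2} + \left(-10 + 4\right)\right) = -2 + \left(2 c^{2} - 6\right) = -2 + \left(-6 + 2 c^{2}\right) = -8 + 2 c^{2}$)
$H{\left(E \right)} = -4$
$\left(Q{\left(s{\left(N \right)} \right)} + H{\left(10 \right)}\right) \left(-68\right) = \left(\left(-8 + 2 \left(-3\right)^{2}\right) - 4\right) \left(-68\right) = \left(\left(-8 + 2 \cdot 9\right) - 4\right) \left(-68\right) = \left(\left(-8 + 18\right) - 4\right) \left(-68\right) = \left(10 - 4\right) \left(-68\right) = 6 \left(-68\right) = -408$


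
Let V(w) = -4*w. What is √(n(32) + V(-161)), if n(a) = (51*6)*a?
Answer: 2*√2609 ≈ 102.16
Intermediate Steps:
n(a) = 306*a
√(n(32) + V(-161)) = √(306*32 - 4*(-161)) = √(9792 + 644) = √10436 = 2*√2609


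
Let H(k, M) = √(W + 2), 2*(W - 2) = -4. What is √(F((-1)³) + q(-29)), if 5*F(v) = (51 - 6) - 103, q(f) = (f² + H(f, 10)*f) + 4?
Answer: √(20835 - 725*√2)/5 ≈ 28.149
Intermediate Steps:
W = 0 (W = 2 + (½)*(-4) = 2 - 2 = 0)
H(k, M) = √2 (H(k, M) = √(0 + 2) = √2)
q(f) = 4 + f² + f*√2 (q(f) = (f² + √2*f) + 4 = (f² + f*√2) + 4 = 4 + f² + f*√2)
F(v) = -58/5 (F(v) = ((51 - 6) - 103)/5 = (45 - 103)/5 = (⅕)*(-58) = -58/5)
√(F((-1)³) + q(-29)) = √(-58/5 + (4 + (-29)² - 29*√2)) = √(-58/5 + (4 + 841 - 29*√2)) = √(-58/5 + (845 - 29*√2)) = √(4167/5 - 29*√2)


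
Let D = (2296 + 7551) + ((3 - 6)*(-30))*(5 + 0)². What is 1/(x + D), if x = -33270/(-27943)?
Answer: 27943/338059741 ≈ 8.2657e-5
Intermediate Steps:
x = 33270/27943 (x = -33270*(-1/27943) = 33270/27943 ≈ 1.1906)
D = 12097 (D = 9847 - 3*(-30)*5² = 9847 + 90*25 = 9847 + 2250 = 12097)
1/(x + D) = 1/(33270/27943 + 12097) = 1/(338059741/27943) = 27943/338059741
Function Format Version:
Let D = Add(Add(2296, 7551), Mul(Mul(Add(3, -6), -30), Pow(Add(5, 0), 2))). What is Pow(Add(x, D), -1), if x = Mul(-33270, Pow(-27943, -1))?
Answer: Rational(27943, 338059741) ≈ 8.2657e-5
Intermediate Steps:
x = Rational(33270, 27943) (x = Mul(-33270, Rational(-1, 27943)) = Rational(33270, 27943) ≈ 1.1906)
D = 12097 (D = Add(9847, Mul(Mul(-3, -30), Pow(5, 2))) = Add(9847, Mul(90, 25)) = Add(9847, 2250) = 12097)
Pow(Add(x, D), -1) = Pow(Add(Rational(33270, 27943), 12097), -1) = Pow(Rational(338059741, 27943), -1) = Rational(27943, 338059741)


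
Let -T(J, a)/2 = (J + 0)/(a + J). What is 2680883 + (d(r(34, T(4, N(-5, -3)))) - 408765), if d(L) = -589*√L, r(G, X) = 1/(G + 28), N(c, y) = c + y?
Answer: 2272118 - 19*√62/2 ≈ 2.2720e+6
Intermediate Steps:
T(J, a) = -2*J/(J + a) (T(J, a) = -2*(J + 0)/(a + J) = -2*J/(J + a))
r(G, X) = 1/(28 + G)
2680883 + (d(r(34, T(4, N(-5, -3)))) - 408765) = 2680883 + (-589/√(28 + 34) - 408765) = 2680883 + (-589*√62/62 - 408765) = 2680883 + (-19*√62/2 - 408765) = 2680883 + (-408765 - 19*√62/2) = 2272118 - 19*√62/2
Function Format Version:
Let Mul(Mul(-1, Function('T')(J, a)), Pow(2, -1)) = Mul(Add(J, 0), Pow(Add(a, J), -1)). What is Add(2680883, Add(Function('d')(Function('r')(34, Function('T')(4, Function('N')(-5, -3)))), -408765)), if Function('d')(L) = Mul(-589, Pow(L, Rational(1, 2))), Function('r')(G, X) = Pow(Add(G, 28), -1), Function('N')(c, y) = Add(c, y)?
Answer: Add(2272118, Mul(Rational(-19, 2), Pow(62, Rational(1, 2)))) ≈ 2.2720e+6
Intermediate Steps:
Function('T')(J, a) = Mul(-2, J, Pow(Add(J, a), -1)) (Function('T')(J, a) = Mul(-2, Mul(Add(J, 0), Pow(Add(a, J), -1))) = Mul(-2, Mul(J, Pow(Add(J, a), -1))) = Mul(-2, J, Pow(Add(J, a), -1)))
Function('r')(G, X) = Pow(Add(28, G), -1)
Add(2680883, Add(Function('d')(Function('r')(34, Function('T')(4, Function('N')(-5, -3)))), -408765)) = Add(2680883, Add(Mul(-589, Pow(Pow(Add(28, 34), -1), Rational(1, 2))), -408765)) = Add(2680883, Add(Mul(-589, Pow(Pow(62, -1), Rational(1, 2))), -408765)) = Add(2680883, Add(Mul(-589, Pow(Rational(1, 62), Rational(1, 2))), -408765)) = Add(2680883, Add(Mul(-589, Mul(Rational(1, 62), Pow(62, Rational(1, 2)))), -408765)) = Add(2680883, Add(Mul(Rational(-19, 2), Pow(62, Rational(1, 2))), -408765)) = Add(2680883, Add(-408765, Mul(Rational(-19, 2), Pow(62, Rational(1, 2))))) = Add(2272118, Mul(Rational(-19, 2), Pow(62, Rational(1, 2))))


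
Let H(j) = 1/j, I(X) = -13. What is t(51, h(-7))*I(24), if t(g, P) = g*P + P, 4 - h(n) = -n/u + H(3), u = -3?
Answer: -4056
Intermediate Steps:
h(n) = 11/3 - n/3 (h(n) = 4 - (-n/(-3) + 1/3) = 4 - (-n*(-1)/3 + 1/3) = 4 - (-(-1)*n/3 + 1/3) = 4 - (n/3 + 1/3) = 4 - (1/3 + n/3) = 4 + (-1/3 - n/3) = 11/3 - n/3)
t(g, P) = P + P*g (t(g, P) = P*g + P = P + P*g)
t(51, h(-7))*I(24) = ((11/3 - 1/3*(-7))*(1 + 51))*(-13) = ((11/3 + 7/3)*52)*(-13) = (6*52)*(-13) = 312*(-13) = -4056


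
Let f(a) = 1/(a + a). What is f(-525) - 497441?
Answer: -522313051/1050 ≈ -4.9744e+5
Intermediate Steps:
f(a) = 1/(2*a)
f(-525) - 497441 = (1/2)/(-525) - 497441 = (1/2)*(-1/525) - 497441 = -1/1050 - 497441 = -522313051/1050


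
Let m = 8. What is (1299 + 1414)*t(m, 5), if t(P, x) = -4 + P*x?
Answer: 97668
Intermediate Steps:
(1299 + 1414)*t(m, 5) = (1299 + 1414)*(-4 + 8*5) = 2713*(-4 + 40) = 2713*36 = 97668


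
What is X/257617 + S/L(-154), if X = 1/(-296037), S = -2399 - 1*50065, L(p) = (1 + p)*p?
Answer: -31754945167843/14261398636023 ≈ -2.2266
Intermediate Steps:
L(p) = p*(1 + p)
S = -52464 (S = -2399 - 50065 = -52464)
X = -1/296037 ≈ -3.3780e-6
X/257617 + S/L(-154) = -1/296037/257617 - 52464*(-1/(154*(1 - 154))) = -1/296037*1/257617 - 52464/((-154*(-153))) = -1/76264163829 - 52464/23562 = -1/76264163829 - 52464*1/23562 = -1/76264163829 - 8744/3927 = -31754945167843/14261398636023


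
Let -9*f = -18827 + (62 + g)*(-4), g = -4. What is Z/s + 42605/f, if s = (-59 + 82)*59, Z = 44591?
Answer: 456731578/8621021 ≈ 52.979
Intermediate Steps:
s = 1357 (s = 23*59 = 1357)
f = 6353/3 (f = -(-18827 + (62 - 4)*(-4))/9 = -(-18827 + 58*(-4))/9 = -(-18827 - 232)/9 = -1/9*(-19059) = 6353/3 ≈ 2117.7)
Z/s + 42605/f = 44591/1357 + 42605/(6353/3) = 44591*(1/1357) + 42605*(3/6353) = 44591/1357 + 127815/6353 = 456731578/8621021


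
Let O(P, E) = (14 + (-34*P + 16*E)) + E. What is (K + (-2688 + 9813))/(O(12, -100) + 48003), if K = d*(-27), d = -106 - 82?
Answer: 4067/15303 ≈ 0.26576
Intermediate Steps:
d = -188
K = 5076 (K = -188*(-27) = 5076)
O(P, E) = 14 - 34*P + 17*E (O(P, E) = (14 - 34*P + 16*E) + E = 14 - 34*P + 17*E)
(K + (-2688 + 9813))/(O(12, -100) + 48003) = (5076 + (-2688 + 9813))/((14 - 34*12 + 17*(-100)) + 48003) = (5076 + 7125)/((14 - 408 - 1700) + 48003) = 12201/(-2094 + 48003) = 12201/45909 = 12201*(1/45909) = 4067/15303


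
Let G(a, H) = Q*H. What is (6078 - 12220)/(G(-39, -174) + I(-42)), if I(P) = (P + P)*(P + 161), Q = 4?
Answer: 3071/5346 ≈ 0.57445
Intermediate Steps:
I(P) = 2*P*(161 + P) (I(P) = (2*P)*(161 + P) = 2*P*(161 + P))
G(a, H) = 4*H
(6078 - 12220)/(G(-39, -174) + I(-42)) = (6078 - 12220)/(4*(-174) + 2*(-42)*(161 - 42)) = -6142/(-696 + 2*(-42)*119) = -6142/(-696 - 9996) = -6142/(-10692) = -6142*(-1/10692) = 3071/5346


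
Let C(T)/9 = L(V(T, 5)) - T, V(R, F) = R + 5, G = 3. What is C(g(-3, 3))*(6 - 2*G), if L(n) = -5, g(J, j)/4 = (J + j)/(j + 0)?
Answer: 0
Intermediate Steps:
g(J, j) = 4*(J + j)/j (g(J, j) = 4*((J + j)/(j + 0)) = 4*((J + j)/j) = 4*(J + j)/j)
V(R, F) = 5 + R
C(T) = -45 - 9*T (C(T) = 9*(-5 - T) = -45 - 9*T)
C(g(-3, 3))*(6 - 2*G) = (-45 - 9*(4 + 4*(-3)/3))*(6 - 2*3) = (-45 - 9*(4 + 4*(-3)*(1/3)))*(6 - 6) = (-45 - 9*(4 - 4))*0 = (-45 - 9*0)*0 = (-45 + 0)*0 = -45*0 = 0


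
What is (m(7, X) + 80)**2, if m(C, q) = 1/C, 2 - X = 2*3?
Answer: 314721/49 ≈ 6422.9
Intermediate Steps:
X = -4 (X = 2 - 2*3 = 2 - 1*6 = 2 - 6 = -4)
(m(7, X) + 80)**2 = (1/7 + 80)**2 = (561/7)**2 = 314721/49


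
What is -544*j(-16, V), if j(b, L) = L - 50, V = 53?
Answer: -1632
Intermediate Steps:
j(b, L) = -50 + L
-544*j(-16, V) = -544*(-50 + 53) = -544*3 = -1632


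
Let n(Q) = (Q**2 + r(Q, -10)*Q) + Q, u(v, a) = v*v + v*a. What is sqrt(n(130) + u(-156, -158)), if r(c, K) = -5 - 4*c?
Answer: 2*I*sqrt(559) ≈ 47.286*I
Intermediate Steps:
u(v, a) = v**2 + a*v
n(Q) = Q + Q**2 + Q*(-5 - 4*Q) (n(Q) = (Q**2 + (-5 - 4*Q)*Q) + Q = (Q**2 + Q*(-5 - 4*Q)) + Q = Q + Q**2 + Q*(-5 - 4*Q))
sqrt(n(130) + u(-156, -158)) = sqrt(130*(-4 - 3*130) - 156*(-158 - 156)) = sqrt(130*(-4 - 390) - 156*(-314)) = sqrt(130*(-394) + 48984) = sqrt(-51220 + 48984) = sqrt(-2236) = 2*I*sqrt(559)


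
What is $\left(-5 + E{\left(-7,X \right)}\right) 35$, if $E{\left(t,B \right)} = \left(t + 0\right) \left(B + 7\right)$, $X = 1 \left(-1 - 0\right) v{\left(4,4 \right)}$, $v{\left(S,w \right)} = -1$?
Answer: $-2135$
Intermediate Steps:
$X = 1$ ($X = 1 \left(-1 - 0\right) \left(-1\right) = 1 \left(-1 + 0\right) \left(-1\right) = 1 \left(-1\right) \left(-1\right) = \left(-1\right) \left(-1\right) = 1$)
$E{\left(t,B \right)} = t \left(7 + B\right)$
$\left(-5 + E{\left(-7,X \right)}\right) 35 = \left(-5 - 7 \left(7 + 1\right)\right) 35 = \left(-5 - 56\right) 35 = \left(-61\right) 35 = -2135$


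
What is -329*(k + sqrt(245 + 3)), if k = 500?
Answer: -164500 - 658*sqrt(62) ≈ -1.6968e+5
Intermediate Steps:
-329*(k + sqrt(245 + 3)) = -329*(500 + sqrt(245 + 3)) = -329*(500 + sqrt(248)) = -329*(500 + 2*sqrt(62)) = -164500 - 658*sqrt(62)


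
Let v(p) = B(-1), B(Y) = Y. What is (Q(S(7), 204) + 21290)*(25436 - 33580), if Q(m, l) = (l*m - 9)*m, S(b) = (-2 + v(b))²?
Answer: -307297552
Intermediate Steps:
v(p) = -1
S(b) = 9 (S(b) = (-2 - 1)² = (-3)² = 9)
Q(m, l) = m*(-9 + l*m) (Q(m, l) = (-9 + l*m)*m = m*(-9 + l*m))
(Q(S(7), 204) + 21290)*(25436 - 33580) = (9*(-9 + 204*9) + 21290)*(25436 - 33580) = (9*(-9 + 1836) + 21290)*(-8144) = (9*1827 + 21290)*(-8144) = (16443 + 21290)*(-8144) = 37733*(-8144) = -307297552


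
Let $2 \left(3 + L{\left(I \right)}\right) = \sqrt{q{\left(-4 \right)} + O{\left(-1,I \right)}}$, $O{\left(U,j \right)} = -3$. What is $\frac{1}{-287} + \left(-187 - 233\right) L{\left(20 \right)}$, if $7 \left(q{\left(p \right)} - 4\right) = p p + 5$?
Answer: $\frac{241079}{287} \approx 840.0$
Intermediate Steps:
$q{\left(p \right)} = \frac{33}{7} + \frac{p^{2}}{7}$ ($q{\left(p \right)} = 4 + \frac{p p + 5}{7} = 4 + \frac{p^{2} + 5}{7} = 4 + \frac{5 + p^{2}}{7} = 4 + \left(\frac{5}{7} + \frac{p^{2}}{7}\right) = \frac{33}{7} + \frac{p^{2}}{7}$)
$L{\left(I \right)} = -2$ ($L{\left(I \right)} = -3 + \frac{\sqrt{\left(\frac{33}{7} + \frac{\left(-4\right)^{2}}{7}\right) - 3}}{2} = -3 + \frac{\sqrt{\left(\frac{33}{7} + \frac{1}{7} \cdot 16\right) - 3}}{2} = -3 + \frac{\sqrt{\left(\frac{33}{7} + \frac{16}{7}\right) - 3}}{2} = -3 + \frac{\sqrt{7 - 3}}{2} = -3 + \frac{\sqrt{4}}{2} = -3 + \frac{1}{2} \cdot 2 = -3 + 1 = -2$)
$\frac{1}{-287} + \left(-187 - 233\right) L{\left(20 \right)} = \frac{1}{-287} + \left(-187 - 233\right) \left(-2\right) = - \frac{1}{287} - -840 = - \frac{1}{287} + 840 = \frac{241079}{287}$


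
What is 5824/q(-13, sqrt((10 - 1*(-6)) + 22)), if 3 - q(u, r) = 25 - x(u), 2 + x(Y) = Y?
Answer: -5824/37 ≈ -157.41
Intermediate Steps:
x(Y) = -2 + Y
q(u, r) = -24 + u (q(u, r) = 3 - (25 - (-2 + u)) = 3 - (25 + (2 - u)) = 3 - (27 - u) = 3 + (-27 + u) = -24 + u)
5824/q(-13, sqrt((10 - 1*(-6)) + 22)) = 5824/(-24 - 13) = 5824/(-37) = 5824*(-1/37) = -5824/37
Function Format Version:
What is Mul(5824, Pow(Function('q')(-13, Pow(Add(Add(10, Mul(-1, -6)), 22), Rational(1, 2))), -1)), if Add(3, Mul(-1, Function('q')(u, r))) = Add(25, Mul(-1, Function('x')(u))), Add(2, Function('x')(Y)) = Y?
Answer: Rational(-5824, 37) ≈ -157.41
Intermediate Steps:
Function('x')(Y) = Add(-2, Y)
Function('q')(u, r) = Add(-24, u) (Function('q')(u, r) = Add(3, Mul(-1, Add(25, Mul(-1, Add(-2, u))))) = Add(3, Mul(-1, Add(25, Add(2, Mul(-1, u))))) = Add(3, Mul(-1, Add(27, Mul(-1, u)))) = Add(3, Add(-27, u)) = Add(-24, u))
Mul(5824, Pow(Function('q')(-13, Pow(Add(Add(10, Mul(-1, -6)), 22), Rational(1, 2))), -1)) = Mul(5824, Pow(Add(-24, -13), -1)) = Mul(5824, Pow(-37, -1)) = Mul(5824, Rational(-1, 37)) = Rational(-5824, 37)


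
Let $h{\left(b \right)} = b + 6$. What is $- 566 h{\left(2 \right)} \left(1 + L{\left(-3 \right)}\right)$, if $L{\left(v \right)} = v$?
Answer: $9056$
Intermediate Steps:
$h{\left(b \right)} = 6 + b$
$- 566 h{\left(2 \right)} \left(1 + L{\left(-3 \right)}\right) = - 566 \left(6 + 2\right) \left(1 - 3\right) = - 566 \cdot 8 \left(-2\right) = \left(-566\right) \left(-16\right) = 9056$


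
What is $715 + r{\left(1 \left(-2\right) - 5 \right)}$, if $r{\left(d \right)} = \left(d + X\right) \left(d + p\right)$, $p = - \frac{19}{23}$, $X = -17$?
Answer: $\frac{20765}{23} \approx 902.83$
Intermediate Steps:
$p = - \frac{19}{23}$ ($p = \left(-19\right) \frac{1}{23} = - \frac{19}{23} \approx -0.82609$)
$r{\left(d \right)} = \left(-17 + d\right) \left(- \frac{19}{23} + d\right)$ ($r{\left(d \right)} = \left(d - 17\right) \left(d - \frac{19}{23}\right) = \left(-17 + d\right) \left(- \frac{19}{23} + d\right)$)
$715 + r{\left(1 \left(-2\right) - 5 \right)} = 715 + \left(\frac{323}{23} + \left(1 \left(-2\right) - 5\right)^{2} - \frac{410 \left(1 \left(-2\right) - 5\right)}{23}\right) = 715 + \left(\frac{323}{23} + \left(-2 - 5\right)^{2} - \frac{410 \left(-2 - 5\right)}{23}\right) = 715 + \left(\frac{323}{23} + \left(-7\right)^{2} - - \frac{2870}{23}\right) = 715 + \left(\frac{323}{23} + 49 + \frac{2870}{23}\right) = 715 + \frac{4320}{23} = \frac{20765}{23}$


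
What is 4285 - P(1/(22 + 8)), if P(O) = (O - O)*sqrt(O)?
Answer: 4285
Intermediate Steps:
P(O) = 0 (P(O) = 0*sqrt(O) = 0)
4285 - P(1/(22 + 8)) = 4285 - 1*0 = 4285 + 0 = 4285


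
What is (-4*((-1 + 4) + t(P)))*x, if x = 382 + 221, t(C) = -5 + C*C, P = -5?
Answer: -55476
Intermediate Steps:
t(C) = -5 + C**2
x = 603
(-4*((-1 + 4) + t(P)))*x = -4*((-1 + 4) + (-5 + (-5)**2))*603 = -4*(3 + (-5 + 25))*603 = -4*(3 + 20)*603 = -4*23*603 = -92*603 = -55476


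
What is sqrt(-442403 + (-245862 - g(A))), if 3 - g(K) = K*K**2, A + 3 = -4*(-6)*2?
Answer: I*sqrt(597143) ≈ 772.75*I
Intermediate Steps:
A = 45 (A = -3 - 4*(-6)*2 = -3 + 24*2 = -3 + 48 = 45)
g(K) = 3 - K**3 (g(K) = 3 - K*K**2 = 3 - K**3)
sqrt(-442403 + (-245862 - g(A))) = sqrt(-442403 + (-245862 - (3 - 1*45**3))) = sqrt(-442403 + (-245862 - (3 - 1*91125))) = sqrt(-442403 + (-245862 - (3 - 91125))) = sqrt(-442403 + (-245862 - 1*(-91122))) = sqrt(-442403 + (-245862 + 91122)) = sqrt(-442403 - 154740) = sqrt(-597143) = I*sqrt(597143)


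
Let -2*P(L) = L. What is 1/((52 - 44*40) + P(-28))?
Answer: -1/1694 ≈ -0.00059032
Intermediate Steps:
P(L) = -L/2
1/((52 - 44*40) + P(-28)) = 1/((52 - 44*40) - ½*(-28)) = 1/((52 - 1760) + 14) = 1/(-1708 + 14) = 1/(-1694) = -1/1694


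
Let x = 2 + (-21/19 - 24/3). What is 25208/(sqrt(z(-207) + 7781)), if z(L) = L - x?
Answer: 25208*sqrt(2736779)/144041 ≈ 289.52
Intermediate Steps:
x = -135/19 (x = 2 + (-21*1/19 - 24*1/3) = 2 + (-21/19 - 8) = 2 - 173/19 = -135/19 ≈ -7.1053)
z(L) = 135/19 + L (z(L) = L - 1*(-135/19) = L + 135/19 = 135/19 + L)
25208/(sqrt(z(-207) + 7781)) = 25208/(sqrt((135/19 - 207) + 7781)) = 25208/(sqrt(-3798/19 + 7781)) = 25208/(sqrt(144041/19)) = 25208/((sqrt(2736779)/19)) = 25208*(sqrt(2736779)/144041) = 25208*sqrt(2736779)/144041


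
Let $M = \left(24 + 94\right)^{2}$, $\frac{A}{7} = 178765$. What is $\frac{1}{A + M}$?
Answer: $\frac{1}{1265279} \approx 7.9034 \cdot 10^{-7}$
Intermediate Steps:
$A = 1251355$ ($A = 7 \cdot 178765 = 1251355$)
$M = 13924$ ($M = 118^{2} = 13924$)
$\frac{1}{A + M} = \frac{1}{1251355 + 13924} = \frac{1}{1265279}$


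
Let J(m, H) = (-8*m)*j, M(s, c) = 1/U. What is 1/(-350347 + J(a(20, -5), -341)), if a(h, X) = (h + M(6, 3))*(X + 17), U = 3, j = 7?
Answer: -1/364011 ≈ -2.7472e-6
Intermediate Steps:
M(s, c) = ⅓ (M(s, c) = 1/3 = ⅓)
a(h, X) = (17 + X)*(⅓ + h) (a(h, X) = (h + ⅓)*(X + 17) = (⅓ + h)*(17 + X) = (17 + X)*(⅓ + h))
J(m, H) = -56*m (J(m, H) = -8*m*7 = -56*m)
1/(-350347 + J(a(20, -5), -341)) = 1/(-350347 - 56*(17/3 + 17*20 + (⅓)*(-5) - 5*20)) = 1/(-350347 - 56*(17/3 + 340 - 5/3 - 100)) = 1/(-350347 - 56*244) = 1/(-350347 - 13664) = 1/(-364011) = -1/364011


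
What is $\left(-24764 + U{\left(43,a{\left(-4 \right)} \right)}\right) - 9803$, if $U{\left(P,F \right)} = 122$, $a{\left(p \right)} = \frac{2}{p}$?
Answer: $-34445$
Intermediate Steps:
$\left(-24764 + U{\left(43,a{\left(-4 \right)} \right)}\right) - 9803 = \left(-24764 + 122\right) - 9803 = -24642 - 9803 = -34445$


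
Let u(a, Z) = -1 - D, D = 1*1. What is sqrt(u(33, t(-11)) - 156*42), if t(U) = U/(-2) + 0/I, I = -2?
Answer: I*sqrt(6554) ≈ 80.957*I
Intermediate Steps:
D = 1
t(U) = -U/2 (t(U) = U/(-2) + 0/(-2) = U*(-1/2) + 0*(-1/2) = -U/2 + 0 = -U/2)
u(a, Z) = -2 (u(a, Z) = -1 - 1*1 = -1 - 1 = -2)
sqrt(u(33, t(-11)) - 156*42) = sqrt(-2 - 156*42) = sqrt(-2 - 6552) = sqrt(-6554) = I*sqrt(6554)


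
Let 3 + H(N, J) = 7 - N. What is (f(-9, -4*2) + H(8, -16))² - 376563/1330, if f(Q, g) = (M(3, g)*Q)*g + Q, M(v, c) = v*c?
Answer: 4030961167/1330 ≈ 3.0308e+6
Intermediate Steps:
M(v, c) = c*v
H(N, J) = 4 - N (H(N, J) = -3 + (7 - N) = 4 - N)
f(Q, g) = Q + 3*Q*g² (f(Q, g) = ((g*3)*Q)*g + Q = ((3*g)*Q)*g + Q = (3*Q*g)*g + Q = 3*Q*g² + Q = Q + 3*Q*g²)
(f(-9, -4*2) + H(8, -16))² - 376563/1330 = (-9*(1 + 3*(-4*2)²) + (4 - 1*8))² - 376563/1330 = (-9*(1 + 3*(-8)²) + (4 - 8))² - 376563*1/1330 = (-9*(1 + 3*64) - 4)² - 376563/1330 = (-9*(1 + 192) - 4)² - 376563/1330 = (-9*193 - 4)² - 376563/1330 = (-1737 - 4)² - 376563/1330 = (-1741)² - 376563/1330 = 3031081 - 376563/1330 = 4030961167/1330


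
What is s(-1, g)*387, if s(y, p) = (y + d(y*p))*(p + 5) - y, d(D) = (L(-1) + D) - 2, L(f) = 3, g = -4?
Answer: 1935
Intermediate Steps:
d(D) = 1 + D (d(D) = (3 + D) - 2 = 1 + D)
s(y, p) = -y + (5 + p)*(1 + y + p*y) (s(y, p) = (y + (1 + y*p))*(p + 5) - y = (y + (1 + p*y))*(5 + p) - y = (1 + y + p*y)*(5 + p) - y = (5 + p)*(1 + y + p*y) - y = -y + (5 + p)*(1 + y + p*y))
s(-1, g)*387 = (5 + 4*(-1) - 4*(1 - 4*(-1)) + 6*(-4)*(-1))*387 = (5 - 4 - 4*(1 + 4) + 24)*387 = (5 - 4 - 4*5 + 24)*387 = (5 - 4 - 20 + 24)*387 = 5*387 = 1935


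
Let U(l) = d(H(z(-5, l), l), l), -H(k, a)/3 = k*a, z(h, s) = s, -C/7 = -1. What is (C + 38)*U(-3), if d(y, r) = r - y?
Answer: 1080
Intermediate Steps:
C = 7 (C = -7*(-1) = 7)
H(k, a) = -3*a*k (H(k, a) = -3*k*a = -3*a*k)
U(l) = l + 3*l² (U(l) = l - (-3)*l*l = l - (-3)*l² = l + 3*l²)
(C + 38)*U(-3) = (7 + 38)*(-3*(1 + 3*(-3))) = 45*(-3*(1 - 9)) = 45*(-3*(-8)) = 45*24 = 1080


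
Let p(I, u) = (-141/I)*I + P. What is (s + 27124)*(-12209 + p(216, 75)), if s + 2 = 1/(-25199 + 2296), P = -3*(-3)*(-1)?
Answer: -7677103864235/22903 ≈ -3.3520e+8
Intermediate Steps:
P = -9 (P = 9*(-1) = -9)
s = -45807/22903 (s = -2 + 1/(-25199 + 2296) = -2 + 1/(-22903) = -2 - 1/22903 = -45807/22903 ≈ -2.0000)
p(I, u) = -150 (p(I, u) = (-141/I)*I - 9 = -141 - 9 = -150)
(s + 27124)*(-12209 + p(216, 75)) = (-45807/22903 + 27124)*(-12209 - 150) = (621175165/22903)*(-12359) = -7677103864235/22903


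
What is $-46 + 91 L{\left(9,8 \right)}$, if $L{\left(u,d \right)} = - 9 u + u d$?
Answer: $-865$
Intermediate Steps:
$L{\left(u,d \right)} = - 9 u + d u$
$-46 + 91 L{\left(9,8 \right)} = -46 + 91 \cdot 9 \left(-9 + 8\right) = -46 + 91 \cdot 9 \left(-1\right) = -46 + 91 \left(-9\right) = -46 - 819 = -865$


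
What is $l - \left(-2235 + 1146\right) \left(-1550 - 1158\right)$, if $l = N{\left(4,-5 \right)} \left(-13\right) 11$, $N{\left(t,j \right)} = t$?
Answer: $-2949584$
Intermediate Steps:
$l = -572$ ($l = 4 \left(-13\right) 11 = \left(-52\right) 11 = -572$)
$l - \left(-2235 + 1146\right) \left(-1550 - 1158\right) = -572 - \left(-2235 + 1146\right) \left(-1550 - 1158\right) = -572 - \left(-1089\right) \left(-2708\right) = -572 - 2949012 = -2949584$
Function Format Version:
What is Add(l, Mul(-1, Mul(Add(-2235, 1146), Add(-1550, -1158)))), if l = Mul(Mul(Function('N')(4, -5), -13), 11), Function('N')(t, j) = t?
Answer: -2949584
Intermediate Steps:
l = -572 (l = Mul(Mul(4, -13), 11) = Mul(-52, 11) = -572)
Add(l, Mul(-1, Mul(Add(-2235, 1146), Add(-1550, -1158)))) = Add(-572, Mul(-1, Mul(Add(-2235, 1146), Add(-1550, -1158)))) = Add(-572, Mul(-1, Mul(-1089, -2708))) = Add(-572, Mul(-1, 2949012)) = Add(-572, -2949012) = -2949584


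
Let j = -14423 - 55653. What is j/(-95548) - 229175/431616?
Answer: 2087177479/10310011392 ≈ 0.20244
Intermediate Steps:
j = -70076
j/(-95548) - 229175/431616 = -70076/(-95548) - 229175/431616 = -70076*(-1/95548) - 229175*1/431616 = 17519/23887 - 229175/431616 = 2087177479/10310011392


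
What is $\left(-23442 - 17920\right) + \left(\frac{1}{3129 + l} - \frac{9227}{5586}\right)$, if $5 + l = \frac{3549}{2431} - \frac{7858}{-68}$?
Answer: $- \frac{13336861719355}{322429506} \approx -41364.0$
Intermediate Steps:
$l = \frac{41895}{374}$ ($l = -5 + \left(\frac{3549}{2431} - \frac{7858}{-68}\right) = -5 + \left(3549 \cdot \frac{1}{2431} - - \frac{3929}{34}\right) = -5 + \left(\frac{273}{187} + \frac{3929}{34}\right) = -5 + \frac{43765}{374} = \frac{41895}{374} \approx 112.02$)
$\left(-23442 - 17920\right) + \left(\frac{1}{3129 + l} - \frac{9227}{5586}\right) = \left(-23442 - 17920\right) + \left(\frac{1}{3129 + \frac{41895}{374}} - \frac{9227}{5586}\right) = -41362 + \left(\frac{1}{\frac{1212141}{374}} - 9227 \cdot \frac{1}{5586}\right) = -41362 + \left(\frac{374}{1212141} - \frac{9227}{5586}\right) = -41362 - \frac{532492183}{322429506} = - \frac{13336861719355}{322429506}$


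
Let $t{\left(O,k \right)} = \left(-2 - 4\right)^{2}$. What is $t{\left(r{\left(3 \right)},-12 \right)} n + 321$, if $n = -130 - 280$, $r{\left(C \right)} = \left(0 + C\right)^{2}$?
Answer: $-14439$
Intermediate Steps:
$r{\left(C \right)} = C^{2}$
$t{\left(O,k \right)} = 36$ ($t{\left(O,k \right)} = \left(-6\right)^{2} = 36$)
$n = -410$
$t{\left(r{\left(3 \right)},-12 \right)} n + 321 = 36 \left(-410\right) + 321 = -14760 + 321 = -14439$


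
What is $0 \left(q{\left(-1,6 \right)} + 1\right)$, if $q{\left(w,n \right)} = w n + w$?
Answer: $0$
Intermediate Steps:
$q{\left(w,n \right)} = w + n w$ ($q{\left(w,n \right)} = n w + w = w + n w$)
$0 \left(q{\left(-1,6 \right)} + 1\right) = 0 \left(- (1 + 6) + 1\right) = 0 \left(\left(-1\right) 7 + 1\right) = 0 \left(-7 + 1\right) = 0 \left(-6\right) = 0$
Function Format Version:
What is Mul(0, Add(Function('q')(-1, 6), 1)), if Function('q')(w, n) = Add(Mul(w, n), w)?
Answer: 0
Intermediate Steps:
Function('q')(w, n) = Add(w, Mul(n, w)) (Function('q')(w, n) = Add(Mul(n, w), w) = Add(w, Mul(n, w)))
Mul(0, Add(Function('q')(-1, 6), 1)) = Mul(0, Add(Mul(-1, Add(1, 6)), 1)) = Mul(0, Add(Mul(-1, 7), 1)) = Mul(0, Add(-7, 1)) = Mul(0, -6) = 0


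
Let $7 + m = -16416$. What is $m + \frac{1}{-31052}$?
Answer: $- \frac{509966997}{31052} \approx -16423.0$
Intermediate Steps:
$m = -16423$ ($m = -7 - 16416 = -16423$)
$m + \frac{1}{-31052} = -16423 + \frac{1}{-31052} = -16423 - \frac{1}{31052} = - \frac{509966997}{31052}$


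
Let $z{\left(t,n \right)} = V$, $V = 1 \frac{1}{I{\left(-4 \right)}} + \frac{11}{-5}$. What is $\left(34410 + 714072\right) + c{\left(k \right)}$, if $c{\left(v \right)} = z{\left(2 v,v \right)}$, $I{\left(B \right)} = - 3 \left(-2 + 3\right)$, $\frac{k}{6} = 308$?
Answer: $\frac{11227192}{15} \approx 7.4848 \cdot 10^{5}$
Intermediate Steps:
$k = 1848$ ($k = 6 \cdot 308 = 1848$)
$I{\left(B \right)} = -3$ ($I{\left(B \right)} = \left(-3\right) 1 = -3$)
$V = - \frac{38}{15}$ ($V = 1 \frac{1}{-3} + \frac{11}{-5} = 1 \left(- \frac{1}{3}\right) + 11 \left(- \frac{1}{5}\right) = - \frac{1}{3} - \frac{11}{5} = - \frac{38}{15} \approx -2.5333$)
$z{\left(t,n \right)} = - \frac{38}{15}$
$c{\left(v \right)} = - \frac{38}{15}$
$\left(34410 + 714072\right) + c{\left(k \right)} = \left(34410 + 714072\right) - \frac{38}{15} = 748482 - \frac{38}{15} = \frac{11227192}{15}$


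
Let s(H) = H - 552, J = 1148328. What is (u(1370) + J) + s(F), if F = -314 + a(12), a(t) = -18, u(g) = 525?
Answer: 1147969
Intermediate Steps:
F = -332 (F = -314 - 18 = -332)
s(H) = -552 + H
(u(1370) + J) + s(F) = (525 + 1148328) + (-552 - 332) = 1148853 - 884 = 1147969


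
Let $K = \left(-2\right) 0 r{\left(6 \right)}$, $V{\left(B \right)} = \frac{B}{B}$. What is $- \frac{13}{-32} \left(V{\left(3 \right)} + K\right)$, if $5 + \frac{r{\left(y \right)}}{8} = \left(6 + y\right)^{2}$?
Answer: $\frac{13}{32} \approx 0.40625$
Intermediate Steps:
$V{\left(B \right)} = 1$
$r{\left(y \right)} = -40 + 8 \left(6 + y\right)^{2}$
$K = 0$ ($K = \left(-2\right) 0 \left(-40 + 8 \left(6 + 6\right)^{2}\right) = 0 \left(-40 + 8 \cdot 12^{2}\right) = 0 \left(-40 + 8 \cdot 144\right) = 0 \left(-40 + 1152\right) = 0 \cdot 1112 = 0$)
$- \frac{13}{-32} \left(V{\left(3 \right)} + K\right) = - \frac{13}{-32} \left(1 + 0\right) = \left(-13\right) \left(- \frac{1}{32}\right) 1 = \frac{13}{32} \cdot 1 = \frac{13}{32}$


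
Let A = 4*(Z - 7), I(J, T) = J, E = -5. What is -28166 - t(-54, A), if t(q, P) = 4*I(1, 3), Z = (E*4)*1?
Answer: -28170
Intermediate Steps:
Z = -20 (Z = -5*4*1 = -20*1 = -20)
A = -108 (A = 4*(-20 - 7) = 4*(-27) = -108)
t(q, P) = 4 (t(q, P) = 4*1 = 4)
-28166 - t(-54, A) = -28166 - 1*4 = -28166 - 4 = -28170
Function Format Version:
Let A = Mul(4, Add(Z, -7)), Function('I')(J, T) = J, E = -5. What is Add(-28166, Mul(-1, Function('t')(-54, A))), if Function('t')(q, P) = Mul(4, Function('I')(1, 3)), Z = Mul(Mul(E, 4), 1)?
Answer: -28170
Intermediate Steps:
Z = -20 (Z = Mul(Mul(-5, 4), 1) = Mul(-20, 1) = -20)
A = -108 (A = Mul(4, Add(-20, -7)) = Mul(4, -27) = -108)
Function('t')(q, P) = 4 (Function('t')(q, P) = Mul(4, 1) = 4)
Add(-28166, Mul(-1, Function('t')(-54, A))) = Add(-28166, Mul(-1, 4)) = Add(-28166, -4) = -28170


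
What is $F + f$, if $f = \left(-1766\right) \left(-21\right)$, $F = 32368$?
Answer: $69454$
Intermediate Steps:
$f = 37086$
$F + f = 32368 + 37086 = 69454$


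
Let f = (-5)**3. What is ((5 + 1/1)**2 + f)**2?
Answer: 7921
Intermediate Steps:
f = -125
((5 + 1/1)**2 + f)**2 = ((5 + 1/1)**2 - 125)**2 = ((5 + 1)**2 - 125)**2 = (6**2 - 125)**2 = (36 - 125)**2 = (-89)**2 = 7921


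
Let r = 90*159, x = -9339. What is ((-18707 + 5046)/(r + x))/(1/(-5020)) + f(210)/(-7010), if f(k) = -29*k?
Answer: 48076359559/3484671 ≈ 13797.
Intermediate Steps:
r = 14310
((-18707 + 5046)/(r + x))/(1/(-5020)) + f(210)/(-7010) = ((-18707 + 5046)/(14310 - 9339))/(1/(-5020)) - 29*210/(-7010) = (-13661/4971)/(-1/5020) - 6090*(-1/7010) = -13661*1/4971*(-5020) + 609/701 = -13661/4971*(-5020) + 609/701 = 68578220/4971 + 609/701 = 48076359559/3484671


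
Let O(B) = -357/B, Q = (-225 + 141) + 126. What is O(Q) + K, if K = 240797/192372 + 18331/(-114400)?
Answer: -40760431783/5501839200 ≈ -7.4085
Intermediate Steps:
Q = 42 (Q = -84 + 126 = 42)
K = 6005201417/5501839200 (K = 240797*(1/192372) + 18331*(-1/114400) = 240797/192372 - 18331/114400 = 6005201417/5501839200 ≈ 1.0915)
O(Q) + K = -357/42 + 6005201417/5501839200 = -357*1/42 + 6005201417/5501839200 = -17/2 + 6005201417/5501839200 = -40760431783/5501839200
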